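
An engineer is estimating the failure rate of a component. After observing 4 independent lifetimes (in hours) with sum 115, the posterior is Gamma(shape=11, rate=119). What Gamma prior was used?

Gamma(shape=7, rate=4)

For an exponential likelihood with a Gamma(α, β) prior on the rate, n observations with total T give posterior Gamma(α+n, β+T).
So α = 11 − 4 = 7 and β = 119 − 115 = 4.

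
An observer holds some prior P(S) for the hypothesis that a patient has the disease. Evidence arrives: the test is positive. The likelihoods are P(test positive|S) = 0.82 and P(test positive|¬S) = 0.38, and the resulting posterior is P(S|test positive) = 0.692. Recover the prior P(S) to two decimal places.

P(S) = 0.51

Bayes' rule in odds form gives O(S|E) = O(S)·[P(E|S)/P(E|¬S)], hence O(S) = O(S|E)/LR.
Posterior odds = 0.692/(1−0.692) = 2.2468. LR = 0.82/0.38 = 2.1579.
Prior odds = 2.2468/2.1579 = 1.0412, so P(S) = 1.0412/(1+1.0412) ≈ 0.51.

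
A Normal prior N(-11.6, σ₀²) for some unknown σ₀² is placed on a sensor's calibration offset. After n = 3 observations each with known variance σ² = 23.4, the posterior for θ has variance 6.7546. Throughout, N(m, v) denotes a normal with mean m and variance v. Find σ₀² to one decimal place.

σ₀² = 50.4

Posterior precision equals prior precision plus data precision: 1/σ_n² = 1/σ₀² + n/σ².
So 1/σ₀² = 1/6.7546 − 3/23.4 = 0.148047 − 0.128205 = 0.019842.
Hence σ₀² = 1/0.019842 ≈ 50.4.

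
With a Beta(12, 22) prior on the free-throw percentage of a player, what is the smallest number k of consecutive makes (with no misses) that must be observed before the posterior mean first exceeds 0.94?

After k makes and 0 misses the posterior is Beta(12+k, 22), with mean (12+k)/(12+22+k).
Set (12+k)/(34+k) > 0.94 and solve: k > (0.94·34 − 12)/(1 − 0.94) = 332.667.
The smallest integer exceeding 332.667 is 333.

k = 333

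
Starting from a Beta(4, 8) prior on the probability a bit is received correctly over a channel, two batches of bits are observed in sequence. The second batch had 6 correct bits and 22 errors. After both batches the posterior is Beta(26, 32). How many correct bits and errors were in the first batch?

16 correct bits and 2 errors

Because Beta–binomial updating is additive in the counts, the combined data contributed (α_post−α_prior, β_post−β_prior) successes and failures.
Total across both batches: 26−4=22 correct bits, 32−8=24 errors.
Subtract the second batch: 22−6=16 correct bits and 24−22=2 errors.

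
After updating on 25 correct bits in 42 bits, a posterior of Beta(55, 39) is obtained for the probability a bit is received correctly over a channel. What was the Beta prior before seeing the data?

Beta is conjugate to the binomial likelihood: posterior = Beta(a+s, b+f).
Subtract the data counts: 55−25=30, 39−17=22.

Beta(30, 22)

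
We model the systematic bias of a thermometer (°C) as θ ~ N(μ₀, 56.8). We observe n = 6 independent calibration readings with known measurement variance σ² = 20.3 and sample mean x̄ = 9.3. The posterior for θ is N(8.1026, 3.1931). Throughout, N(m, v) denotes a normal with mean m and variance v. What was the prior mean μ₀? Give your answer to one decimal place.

μ₀ = -12.0

With known observation variance, the Normal–Normal posterior has precision τ_n = τ₀ + n/σ² and mean μ_n = (τ₀μ₀ + (n/σ²)x̄)/τ_n.
Here τ₀ = 1/56.8 = 0.017606 and τ_data = 6/20.3 = 0.295567, so τ_n = 0.313173.
Rearranging for μ₀: μ₀ = (μ_n·τ_n − τ_data·x̄)/τ₀ = (8.1026·0.313173 − 0.295567·9.3) / 0.017606 = -0.211258/0.017606 ≈ -12.0.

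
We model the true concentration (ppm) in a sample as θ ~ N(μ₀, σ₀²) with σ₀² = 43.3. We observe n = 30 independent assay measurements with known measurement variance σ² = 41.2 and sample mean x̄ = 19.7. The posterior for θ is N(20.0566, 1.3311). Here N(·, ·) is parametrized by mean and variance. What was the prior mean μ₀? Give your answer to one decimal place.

μ₀ = 31.3

The posterior mean is a precision-weighted average: μ_n = (τ₀μ₀ + τ_data·x̄)/(τ₀+τ_data), with τ₀=1/σ₀² and τ_data=n/σ².
Here τ₀ = 1/43.3 = 0.023095 and τ_data = 30/41.2 = 0.728155, so τ_n = 0.751250.
Rearranging for μ₀: μ₀ = (μ_n·τ_n − τ_data·x̄)/τ₀ = (20.0566·0.751250 − 0.728155·19.7) / 0.023095 = 0.722867/0.023095 ≈ 31.3.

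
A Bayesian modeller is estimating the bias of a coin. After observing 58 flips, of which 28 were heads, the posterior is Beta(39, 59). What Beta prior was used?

A Beta(a, b) prior with s successes and f failures in binomial data gives a Beta(a+s, b+f) posterior.
So a = 39 − 28 = 11 and b = 59 − 30 = 29.

Beta(11, 29)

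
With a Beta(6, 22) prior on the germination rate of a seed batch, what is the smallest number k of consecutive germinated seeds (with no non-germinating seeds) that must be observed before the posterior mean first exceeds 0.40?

After k germinated seeds and 0 non-germinating seeds the posterior is Beta(6+k, 22), with mean (6+k)/(6+22+k).
Set (6+k)/(28+k) > 0.40 and solve: k > (0.40·28 − 6)/(1 − 0.40) = 8.667.
The smallest integer exceeding 8.667 is 9, and checking k=9: (15)/(37) = 0.4054 > 0.40.

k = 9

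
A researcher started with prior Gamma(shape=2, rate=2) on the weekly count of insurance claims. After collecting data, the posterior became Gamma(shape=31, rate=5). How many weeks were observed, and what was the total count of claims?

Gamma–Poisson conjugacy: posterior shape = α + Σxᵢ, posterior rate = β + n.
Matching: Σxᵢ = 31 − 2 = 29 and n = 5 − 2 = 3.

n = 3 weeks with total 29 claims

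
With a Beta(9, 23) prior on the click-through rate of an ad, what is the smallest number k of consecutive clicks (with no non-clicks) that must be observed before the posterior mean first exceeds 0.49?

After k clicks and 0 non-clicks the posterior is Beta(9+k, 23), with mean (9+k)/(9+23+k).
Set (9+k)/(32+k) > 0.49 and solve: k > (0.49·32 − 9)/(1 − 0.49) = 13.098.
The smallest integer exceeding 13.098 is 14, and checking k=14: (23)/(46) = 0.5000 > 0.49.

k = 14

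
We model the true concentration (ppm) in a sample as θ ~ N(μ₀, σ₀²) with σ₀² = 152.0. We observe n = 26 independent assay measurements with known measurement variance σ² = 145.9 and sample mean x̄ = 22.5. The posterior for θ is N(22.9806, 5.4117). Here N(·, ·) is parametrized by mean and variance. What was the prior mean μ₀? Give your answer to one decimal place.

The posterior mean is a precision-weighted average: μ_n = (τ₀μ₀ + τ_data·x̄)/(τ₀+τ_data), with τ₀=1/σ₀² and τ_data=n/σ².
Here τ₀ = 1/152.0 = 0.006579 and τ_data = 26/145.9 = 0.178204, so τ_n = 0.184783.
Rearranging for μ₀: μ₀ = (μ_n·τ_n − τ_data·x̄)/τ₀ = (22.9806·0.184783 − 0.178204·22.5) / 0.006579 = 0.236834/0.006579 ≈ 36.0.

μ₀ = 36.0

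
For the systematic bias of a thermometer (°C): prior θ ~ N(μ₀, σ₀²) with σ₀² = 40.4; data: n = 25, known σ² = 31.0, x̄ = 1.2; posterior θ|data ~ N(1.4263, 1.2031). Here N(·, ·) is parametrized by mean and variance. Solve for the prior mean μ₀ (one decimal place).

With known observation variance, the Normal–Normal posterior has precision τ_n = τ₀ + n/σ² and mean μ_n = (τ₀μ₀ + (n/σ²)x̄)/τ_n.
Here τ₀ = 1/40.4 = 0.024752 and τ_data = 25/31.0 = 0.806452, so τ_n = 0.831204.
Rearranging for μ₀: μ₀ = (μ_n·τ_n − τ_data·x̄)/τ₀ = (1.4263·0.831204 − 0.806452·1.2) / 0.024752 = 0.217804/0.024752 ≈ 8.8.

μ₀ = 8.8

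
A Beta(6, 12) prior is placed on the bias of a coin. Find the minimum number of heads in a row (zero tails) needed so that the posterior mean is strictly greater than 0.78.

After k heads and 0 tails the posterior is Beta(6+k, 12), with mean (6+k)/(6+12+k).
Set (6+k)/(18+k) > 0.78 and solve: k > (0.78·18 − 6)/(1 − 0.78) = 36.545.
The smallest integer exceeding 36.545 is 37, and checking k=37: (43)/(55) = 0.7818 > 0.78.

k = 37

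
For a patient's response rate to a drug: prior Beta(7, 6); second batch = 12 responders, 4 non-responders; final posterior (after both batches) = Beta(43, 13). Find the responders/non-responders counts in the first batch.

Sequential conjugate updates are equivalent to a single update on the pooled data, so total successes = posterior α − prior α and total failures = posterior β − prior β.
Total across both batches: 43−7=36 responders, 13−6=7 non-responders.
Subtract the second batch: 36−12=24 responders and 7−4=3 non-responders.

24 responders and 3 non-responders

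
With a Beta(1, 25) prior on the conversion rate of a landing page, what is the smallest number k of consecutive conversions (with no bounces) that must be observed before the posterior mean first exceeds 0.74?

After k conversions and 0 bounces the posterior is Beta(1+k, 25), with mean (1+k)/(1+25+k).
Set (1+k)/(26+k) > 0.74 and solve: k > (0.74·26 − 1)/(1 − 0.74) = 70.154.
The smallest integer exceeding 70.154 is 71.

k = 71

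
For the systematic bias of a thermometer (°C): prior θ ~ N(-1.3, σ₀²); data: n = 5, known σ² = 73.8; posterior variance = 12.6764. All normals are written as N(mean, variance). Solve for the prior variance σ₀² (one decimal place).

σ₀² = 89.8

Posterior precision equals prior precision plus data precision: 1/σ_n² = 1/σ₀² + n/σ².
So 1/σ₀² = 1/12.6764 − 5/73.8 = 0.078887 − 0.067751 = 0.011136.
Hence σ₀² = 1/0.011136 ≈ 89.8.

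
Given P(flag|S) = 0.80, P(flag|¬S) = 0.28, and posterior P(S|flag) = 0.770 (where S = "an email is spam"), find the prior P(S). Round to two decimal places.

In odds form, posterior odds = prior odds × likelihood ratio, so prior odds = posterior odds ÷ LR.
Posterior odds = 0.770/(1−0.770) = 3.3478. LR = 0.80/0.28 = 2.8571.
Prior odds = 3.3478/2.8571 = 1.1717, so P(S) = 1.1717/(1+1.1717) ≈ 0.54.

P(S) = 0.54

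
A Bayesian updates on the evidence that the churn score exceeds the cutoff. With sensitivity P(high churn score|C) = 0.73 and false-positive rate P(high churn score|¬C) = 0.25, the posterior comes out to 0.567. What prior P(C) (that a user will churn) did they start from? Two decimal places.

In odds form, posterior odds = prior odds × likelihood ratio, so prior odds = posterior odds ÷ LR.
Posterior odds = 0.567/(1−0.567) = 1.3095. LR = 0.73/0.25 = 2.9200.
Prior odds = 1.3095/2.9200 = 0.4485, so P(C) = 0.4485/(1+0.4485) ≈ 0.31.

P(C) = 0.31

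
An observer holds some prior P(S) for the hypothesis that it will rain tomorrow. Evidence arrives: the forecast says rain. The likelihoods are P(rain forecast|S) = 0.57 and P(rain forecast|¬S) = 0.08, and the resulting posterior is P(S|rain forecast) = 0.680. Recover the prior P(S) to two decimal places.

P(S) = 0.23

In odds form, posterior odds = prior odds × likelihood ratio, so prior odds = posterior odds ÷ LR.
Posterior odds = 0.680/(1−0.680) = 2.1250. LR = 0.57/0.08 = 7.1250.
Prior odds = 2.1250/7.1250 = 0.2982, so P(S) = 0.2982/(1+0.2982) ≈ 0.23.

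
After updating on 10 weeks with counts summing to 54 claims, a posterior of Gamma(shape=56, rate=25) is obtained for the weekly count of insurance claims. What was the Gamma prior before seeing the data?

Gamma(shape=2, rate=15)

A Gamma(α, β) prior (rate parametrization) on a Poisson rate with n observations summing to S gives posterior Gamma(α+S, β+n).
So α = 56 − 54 = 2 and β = 25 − 10 = 15.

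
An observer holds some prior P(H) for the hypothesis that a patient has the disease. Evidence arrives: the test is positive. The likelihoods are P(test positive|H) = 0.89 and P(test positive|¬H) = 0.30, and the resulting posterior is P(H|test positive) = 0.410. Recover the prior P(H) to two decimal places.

P(H) = 0.19

In odds form, posterior odds = prior odds × likelihood ratio, so prior odds = posterior odds ÷ LR.
Posterior odds = 0.410/(1−0.410) = 0.6949. LR = 0.89/0.30 = 2.9667.
Prior odds = 0.6949/2.9667 = 0.2342, so P(H) = 0.2342/(1+0.2342) ≈ 0.19.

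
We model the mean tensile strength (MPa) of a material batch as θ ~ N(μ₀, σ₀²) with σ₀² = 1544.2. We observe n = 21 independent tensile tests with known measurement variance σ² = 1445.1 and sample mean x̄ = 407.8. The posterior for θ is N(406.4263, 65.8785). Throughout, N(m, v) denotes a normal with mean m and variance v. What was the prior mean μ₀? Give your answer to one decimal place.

With known observation variance, the Normal–Normal posterior has precision τ_n = τ₀ + n/σ² and mean μ_n = (τ₀μ₀ + (n/σ²)x̄)/τ_n.
Here τ₀ = 1/1544.2 = 0.000648 and τ_data = 21/1445.1 = 0.014532, so τ_n = 0.015180.
Rearranging for μ₀: μ₀ = (μ_n·τ_n − τ_data·x̄)/τ₀ = (406.4263·0.015180 − 0.014532·407.8) / 0.000648 = 0.243402/0.000648 ≈ 375.6.

μ₀ = 375.6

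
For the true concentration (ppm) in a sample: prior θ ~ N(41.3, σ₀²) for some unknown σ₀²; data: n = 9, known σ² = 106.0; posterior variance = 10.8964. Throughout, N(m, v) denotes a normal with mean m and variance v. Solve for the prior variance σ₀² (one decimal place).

σ₀² = 145.6

For the Normal–Normal model with known σ², precisions add: τ_n = τ₀ + n/σ².
So 1/σ₀² = 1/10.8964 − 9/106.0 = 0.091773 − 0.084906 = 0.006867.
Hence σ₀² = 1/0.006867 ≈ 145.6.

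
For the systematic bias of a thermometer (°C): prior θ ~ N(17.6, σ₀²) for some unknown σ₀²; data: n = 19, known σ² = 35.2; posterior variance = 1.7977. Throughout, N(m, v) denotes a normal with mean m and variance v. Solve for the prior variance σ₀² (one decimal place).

σ₀² = 60.6

Posterior precision equals prior precision plus data precision: 1/σ_n² = 1/σ₀² + n/σ².
So 1/σ₀² = 1/1.7977 − 19/35.2 = 0.556266 − 0.539773 = 0.016493.
Hence σ₀² = 1/0.016493 ≈ 60.6.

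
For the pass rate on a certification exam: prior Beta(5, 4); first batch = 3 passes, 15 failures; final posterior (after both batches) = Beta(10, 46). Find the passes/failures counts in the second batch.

Sequential conjugate updates are equivalent to a single update on the pooled data, so total successes = posterior α − prior α and total failures = posterior β − prior β.
Total across both batches: 10−5=5 passes, 46−4=42 failures.
Subtract the first batch: 5−3=2 passes and 42−15=27 failures.

2 passes and 27 failures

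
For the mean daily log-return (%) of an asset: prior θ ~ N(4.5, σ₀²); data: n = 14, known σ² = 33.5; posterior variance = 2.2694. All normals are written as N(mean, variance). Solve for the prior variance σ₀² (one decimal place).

Posterior precision equals prior precision plus data precision: 1/σ_n² = 1/σ₀² + n/σ².
So 1/σ₀² = 1/2.2694 − 14/33.5 = 0.440645 − 0.417910 = 0.022735.
Hence σ₀² = 1/0.022735 ≈ 44.0.

σ₀² = 44.0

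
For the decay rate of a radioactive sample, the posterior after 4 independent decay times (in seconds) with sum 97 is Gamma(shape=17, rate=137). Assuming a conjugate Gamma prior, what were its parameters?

Gamma–exponential conjugacy: posterior shape = α + n, posterior rate = β + Σtᵢ.
So α = 17 − 4 = 13 and β = 137 − 97 = 40.

Gamma(shape=13, rate=40)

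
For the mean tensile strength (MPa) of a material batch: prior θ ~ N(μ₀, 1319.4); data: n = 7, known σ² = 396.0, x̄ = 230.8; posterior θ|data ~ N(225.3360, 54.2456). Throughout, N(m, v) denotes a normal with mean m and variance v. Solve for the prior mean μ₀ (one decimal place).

μ₀ = 97.9

The posterior mean is a precision-weighted average: μ_n = (τ₀μ₀ + τ_data·x̄)/(τ₀+τ_data), with τ₀=1/σ₀² and τ_data=n/σ².
Here τ₀ = 1/1319.4 = 0.000758 and τ_data = 7/396.0 = 0.017677, so τ_n = 0.018435.
Rearranging for μ₀: μ₀ = (μ_n·τ_n − τ_data·x̄)/τ₀ = (225.3360·0.018435 − 0.017677·230.8) / 0.000758 = 0.074218/0.000758 ≈ 97.9.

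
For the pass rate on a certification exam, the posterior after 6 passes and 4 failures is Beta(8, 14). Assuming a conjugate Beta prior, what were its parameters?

Under Beta–binomial conjugacy the posterior parameters are (α+s, β+f).
So α = 8 − 6 = 2 and β = 14 − 4 = 10.

Beta(2, 10)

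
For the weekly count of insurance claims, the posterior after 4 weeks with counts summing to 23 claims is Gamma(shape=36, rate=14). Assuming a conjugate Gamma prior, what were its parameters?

Gamma(shape=13, rate=10)

Gamma–Poisson conjugacy: posterior shape = α + Σxᵢ, posterior rate = β + n.
So α = 36 − 23 = 13 and β = 14 − 4 = 10.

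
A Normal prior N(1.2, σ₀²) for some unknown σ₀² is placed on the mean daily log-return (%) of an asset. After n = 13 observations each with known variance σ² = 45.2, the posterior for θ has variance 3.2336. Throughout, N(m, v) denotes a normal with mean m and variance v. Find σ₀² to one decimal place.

Posterior precision equals prior precision plus data precision: 1/σ_n² = 1/σ₀² + n/σ².
So 1/σ₀² = 1/3.2336 − 13/45.2 = 0.309253 − 0.287611 = 0.021642.
Hence σ₀² = 1/0.021642 ≈ 46.2.

σ₀² = 46.2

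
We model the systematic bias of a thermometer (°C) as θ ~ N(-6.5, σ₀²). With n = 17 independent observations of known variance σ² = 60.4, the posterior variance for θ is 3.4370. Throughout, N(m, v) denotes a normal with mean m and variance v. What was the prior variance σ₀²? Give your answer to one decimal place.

For the Normal–Normal model with known σ², precisions add: τ_n = τ₀ + n/σ².
So 1/σ₀² = 1/3.4370 − 17/60.4 = 0.290951 − 0.281457 = 0.009494.
Hence σ₀² = 1/0.009494 ≈ 105.3.

σ₀² = 105.3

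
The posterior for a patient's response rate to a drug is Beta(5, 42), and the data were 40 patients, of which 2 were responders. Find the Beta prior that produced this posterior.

Beta(3, 4)

Beta is conjugate to the binomial likelihood: posterior = Beta(a+s, b+f).
So a = 5 − 2 = 3 and b = 42 − 38 = 4.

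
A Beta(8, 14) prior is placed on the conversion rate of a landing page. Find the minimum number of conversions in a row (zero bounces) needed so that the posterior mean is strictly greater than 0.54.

k = 9

After k conversions and 0 bounces the posterior is Beta(8+k, 14), with mean (8+k)/(8+14+k).
Set (8+k)/(22+k) > 0.54 and solve: k > (0.54·22 − 8)/(1 − 0.54) = 8.435.
The smallest integer exceeding 8.435 is 9.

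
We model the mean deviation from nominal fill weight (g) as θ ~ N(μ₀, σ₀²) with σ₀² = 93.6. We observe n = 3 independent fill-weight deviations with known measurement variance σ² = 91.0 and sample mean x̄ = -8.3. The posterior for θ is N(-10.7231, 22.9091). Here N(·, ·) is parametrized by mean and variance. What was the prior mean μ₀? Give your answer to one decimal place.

With known observation variance, the Normal–Normal posterior has precision τ_n = τ₀ + n/σ² and mean μ_n = (τ₀μ₀ + (n/σ²)x̄)/τ_n.
Here τ₀ = 1/93.6 = 0.010684 and τ_data = 3/91.0 = 0.032967, so τ_n = 0.043651.
Rearranging for μ₀: μ₀ = (μ_n·τ_n − τ_data·x̄)/τ₀ = (-10.7231·0.043651 − 0.032967·-8.3) / 0.010684 = -0.194448/0.010684 ≈ -18.2.

μ₀ = -18.2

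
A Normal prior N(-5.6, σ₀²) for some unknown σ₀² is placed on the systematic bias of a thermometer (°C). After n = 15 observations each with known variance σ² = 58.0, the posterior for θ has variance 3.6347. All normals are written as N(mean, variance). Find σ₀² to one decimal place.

For the Normal–Normal model with known σ², precisions add: τ_n = τ₀ + n/σ².
So 1/σ₀² = 1/3.6347 − 15/58.0 = 0.275126 − 0.258621 = 0.016505.
Hence σ₀² = 1/0.016505 ≈ 60.6.

σ₀² = 60.6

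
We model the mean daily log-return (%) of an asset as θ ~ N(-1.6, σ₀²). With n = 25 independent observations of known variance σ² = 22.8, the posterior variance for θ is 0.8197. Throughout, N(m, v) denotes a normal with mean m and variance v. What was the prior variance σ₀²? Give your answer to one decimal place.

For the Normal–Normal model with known σ², precisions add: τ_n = τ₀ + n/σ².
So 1/σ₀² = 1/0.8197 − 25/22.8 = 1.219959 − 1.096491 = 0.123468.
Hence σ₀² = 1/0.123468 ≈ 8.1.

σ₀² = 8.1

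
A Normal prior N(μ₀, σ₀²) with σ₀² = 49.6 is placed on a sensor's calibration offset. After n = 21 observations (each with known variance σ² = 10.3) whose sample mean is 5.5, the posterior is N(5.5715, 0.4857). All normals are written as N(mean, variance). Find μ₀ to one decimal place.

The posterior mean is a precision-weighted average: μ_n = (τ₀μ₀ + τ_data·x̄)/(τ₀+τ_data), with τ₀=1/σ₀² and τ_data=n/σ².
Here τ₀ = 1/49.6 = 0.020161 and τ_data = 21/10.3 = 2.038835, so τ_n = 2.058996.
Rearranging for μ₀: μ₀ = (μ_n·τ_n − τ_data·x̄)/τ₀ = (5.5715·2.058996 − 2.038835·5.5) / 0.020161 = 0.258104/0.020161 ≈ 12.8.

μ₀ = 12.8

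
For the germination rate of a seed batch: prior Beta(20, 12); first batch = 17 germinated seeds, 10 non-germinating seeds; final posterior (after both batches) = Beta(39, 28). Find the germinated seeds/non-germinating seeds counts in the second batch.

2 germinated seeds and 6 non-germinating seeds

Because Beta–binomial updating is additive in the counts, the combined data contributed (α_post−α_prior, β_post−β_prior) successes and failures.
Total across both batches: 39−20=19 germinated seeds, 28−12=16 non-germinating seeds.
Subtract the first batch: 19−17=2 germinated seeds and 16−10=6 non-germinating seeds.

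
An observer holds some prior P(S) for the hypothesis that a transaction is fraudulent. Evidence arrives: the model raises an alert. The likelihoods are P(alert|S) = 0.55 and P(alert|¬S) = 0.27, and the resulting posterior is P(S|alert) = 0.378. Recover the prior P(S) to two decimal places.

In odds form, posterior odds = prior odds × likelihood ratio, so prior odds = posterior odds ÷ LR.
Posterior odds = 0.378/(1−0.378) = 0.6077. LR = 0.55/0.27 = 2.0370.
Prior odds = 0.6077/2.0370 = 0.2983, so P(S) = 0.2983/(1+0.2983) ≈ 0.23.

P(S) = 0.23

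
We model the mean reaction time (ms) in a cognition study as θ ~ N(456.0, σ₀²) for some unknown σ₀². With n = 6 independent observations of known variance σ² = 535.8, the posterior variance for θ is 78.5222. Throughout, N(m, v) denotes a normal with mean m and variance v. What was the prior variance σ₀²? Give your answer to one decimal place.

σ₀² = 650.6

For the Normal–Normal model with known σ², precisions add: τ_n = τ₀ + n/σ².
So 1/σ₀² = 1/78.5222 − 6/535.8 = 0.012735 − 0.011198 = 0.001537.
Hence σ₀² = 1/0.001537 ≈ 650.6.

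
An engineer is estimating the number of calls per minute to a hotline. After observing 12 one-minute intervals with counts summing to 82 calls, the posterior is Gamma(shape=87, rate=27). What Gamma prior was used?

A Gamma(α, β) prior (rate parametrization) on a Poisson rate with n observations summing to S gives posterior Gamma(α+S, β+n).
So α = 87 − 82 = 5 and β = 27 − 12 = 15.

Gamma(shape=5, rate=15)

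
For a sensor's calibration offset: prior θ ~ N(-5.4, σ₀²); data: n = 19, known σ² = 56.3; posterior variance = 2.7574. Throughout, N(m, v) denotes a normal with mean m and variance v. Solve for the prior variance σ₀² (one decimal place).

For the Normal–Normal model with known σ², precisions add: τ_n = τ₀ + n/σ².
So 1/σ₀² = 1/2.7574 − 19/56.3 = 0.362660 − 0.337478 = 0.025182.
Hence σ₀² = 1/0.025182 ≈ 39.7.

σ₀² = 39.7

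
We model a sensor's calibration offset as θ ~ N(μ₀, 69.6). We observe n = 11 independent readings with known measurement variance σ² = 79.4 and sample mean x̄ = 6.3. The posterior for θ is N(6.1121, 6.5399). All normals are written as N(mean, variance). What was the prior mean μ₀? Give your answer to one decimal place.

μ₀ = 4.3

With known observation variance, the Normal–Normal posterior has precision τ_n = τ₀ + n/σ² and mean μ_n = (τ₀μ₀ + (n/σ²)x̄)/τ_n.
Here τ₀ = 1/69.6 = 0.014368 and τ_data = 11/79.4 = 0.138539, so τ_n = 0.152907.
Rearranging for μ₀: μ₀ = (μ_n·τ_n − τ_data·x̄)/τ₀ = (6.1121·0.152907 − 0.138539·6.3) / 0.014368 = 0.061787/0.014368 ≈ 4.3.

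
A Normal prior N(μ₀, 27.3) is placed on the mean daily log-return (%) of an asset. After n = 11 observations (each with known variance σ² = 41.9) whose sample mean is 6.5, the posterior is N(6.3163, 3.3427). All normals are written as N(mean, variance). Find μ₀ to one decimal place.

The posterior mean is a precision-weighted average: μ_n = (τ₀μ₀ + τ_data·x̄)/(τ₀+τ_data), with τ₀=1/σ₀² and τ_data=n/σ².
Here τ₀ = 1/27.3 = 0.036630 and τ_data = 11/41.9 = 0.262530, so τ_n = 0.299160.
Rearranging for μ₀: μ₀ = (μ_n·τ_n − τ_data·x̄)/τ₀ = (6.3163·0.299160 − 0.262530·6.5) / 0.036630 = 0.183139/0.036630 ≈ 5.0.

μ₀ = 5.0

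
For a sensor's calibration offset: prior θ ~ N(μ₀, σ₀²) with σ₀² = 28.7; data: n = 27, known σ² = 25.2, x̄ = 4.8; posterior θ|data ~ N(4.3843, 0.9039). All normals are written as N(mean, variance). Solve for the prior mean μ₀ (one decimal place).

The posterior mean is a precision-weighted average: μ_n = (τ₀μ₀ + τ_data·x̄)/(τ₀+τ_data), with τ₀=1/σ₀² and τ_data=n/σ².
Here τ₀ = 1/28.7 = 0.034843 and τ_data = 27/25.2 = 1.071429, so τ_n = 1.106272.
Rearranging for μ₀: μ₀ = (μ_n·τ_n − τ_data·x̄)/τ₀ = (4.3843·1.106272 − 1.071429·4.8) / 0.034843 = -0.292631/0.034843 ≈ -8.4.

μ₀ = -8.4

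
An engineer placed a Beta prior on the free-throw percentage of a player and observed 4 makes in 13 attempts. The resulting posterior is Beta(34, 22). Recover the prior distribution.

Under Beta–binomial conjugacy the posterior parameters are (a+s, b+f).
So a = 34 − 4 = 30 and b = 22 − 9 = 13.

Beta(30, 13)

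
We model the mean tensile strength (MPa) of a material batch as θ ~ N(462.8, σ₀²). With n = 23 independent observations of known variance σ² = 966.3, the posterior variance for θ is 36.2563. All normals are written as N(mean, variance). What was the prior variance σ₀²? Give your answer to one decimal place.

For the Normal–Normal model with known σ², precisions add: τ_n = τ₀ + n/σ².
So 1/σ₀² = 1/36.2563 − 23/966.3 = 0.027581 − 0.023802 = 0.003779.
Hence σ₀² = 1/0.003779 ≈ 264.6.

σ₀² = 264.6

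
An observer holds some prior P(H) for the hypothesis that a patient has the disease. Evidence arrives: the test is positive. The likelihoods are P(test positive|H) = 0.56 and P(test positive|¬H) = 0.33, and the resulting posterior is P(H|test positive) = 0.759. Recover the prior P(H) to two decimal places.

P(H) = 0.65

Bayes' rule in odds form gives O(H|E) = O(H)·[P(E|H)/P(E|¬H)], hence O(H) = O(H|E)/LR.
Posterior odds = 0.759/(1−0.759) = 3.1494. LR = 0.56/0.33 = 1.6970.
Prior odds = 3.1494/1.6970 = 1.8559, so P(H) = 1.8559/(1+1.8559) ≈ 0.65.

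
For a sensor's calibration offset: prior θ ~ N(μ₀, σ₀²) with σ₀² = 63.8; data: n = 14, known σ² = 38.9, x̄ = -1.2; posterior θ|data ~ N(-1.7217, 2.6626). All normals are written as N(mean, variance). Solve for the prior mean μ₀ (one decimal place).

With known observation variance, the Normal–Normal posterior has precision τ_n = τ₀ + n/σ² and mean μ_n = (τ₀μ₀ + (n/σ²)x̄)/τ_n.
Here τ₀ = 1/63.8 = 0.015674 and τ_data = 14/38.9 = 0.359897, so τ_n = 0.375571.
Rearranging for μ₀: μ₀ = (μ_n·τ_n − τ_data·x̄)/τ₀ = (-1.7217·0.375571 − 0.359897·-1.2) / 0.015674 = -0.214744/0.015674 ≈ -13.7.

μ₀ = -13.7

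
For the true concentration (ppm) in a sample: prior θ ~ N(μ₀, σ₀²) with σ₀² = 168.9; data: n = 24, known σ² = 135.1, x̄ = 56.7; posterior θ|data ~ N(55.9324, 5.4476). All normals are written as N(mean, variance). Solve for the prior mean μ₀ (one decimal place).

μ₀ = 32.9

The posterior mean is a precision-weighted average: μ_n = (τ₀μ₀ + τ_data·x̄)/(τ₀+τ_data), with τ₀=1/σ₀² and τ_data=n/σ².
Here τ₀ = 1/168.9 = 0.005921 and τ_data = 24/135.1 = 0.177646, so τ_n = 0.183567.
Rearranging for μ₀: μ₀ = (μ_n·τ_n − τ_data·x̄)/τ₀ = (55.9324·0.183567 − 0.177646·56.7) / 0.005921 = 0.194815/0.005921 ≈ 32.9.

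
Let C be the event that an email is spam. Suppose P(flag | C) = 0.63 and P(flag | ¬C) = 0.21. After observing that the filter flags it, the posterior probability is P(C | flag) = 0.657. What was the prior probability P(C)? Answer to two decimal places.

In odds form, posterior odds = prior odds × likelihood ratio, so prior odds = posterior odds ÷ LR.
Posterior odds = 0.657/(1−0.657) = 1.9155. LR = 0.63/0.21 = 3.0000.
Prior odds = 1.9155/3.0000 = 0.6385, so P(C) = 0.6385/(1+0.6385) ≈ 0.39.

P(C) = 0.39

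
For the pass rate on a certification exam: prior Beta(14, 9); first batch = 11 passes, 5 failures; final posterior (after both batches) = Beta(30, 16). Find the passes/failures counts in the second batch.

5 passes and 2 failures

Sequential conjugate updates are equivalent to a single update on the pooled data, so total successes = posterior α − prior α and total failures = posterior β − prior β.
Total across both batches: 30−14=16 passes, 16−9=7 failures.
Subtract the first batch: 16−11=5 passes and 7−5=2 failures.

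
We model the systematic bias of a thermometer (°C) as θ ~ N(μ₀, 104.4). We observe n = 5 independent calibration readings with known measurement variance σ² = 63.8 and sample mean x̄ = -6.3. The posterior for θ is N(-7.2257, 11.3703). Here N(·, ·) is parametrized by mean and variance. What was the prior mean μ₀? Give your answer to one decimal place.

The posterior mean is a precision-weighted average: μ_n = (τ₀μ₀ + τ_data·x̄)/(τ₀+τ_data), with τ₀=1/σ₀² and τ_data=n/σ².
Here τ₀ = 1/104.4 = 0.009579 and τ_data = 5/63.8 = 0.078370, so τ_n = 0.087949.
Rearranging for μ₀: μ₀ = (μ_n·τ_n − τ_data·x̄)/τ₀ = (-7.2257·0.087949 − 0.078370·-6.3) / 0.009579 = -0.141762/0.009579 ≈ -14.8.

μ₀ = -14.8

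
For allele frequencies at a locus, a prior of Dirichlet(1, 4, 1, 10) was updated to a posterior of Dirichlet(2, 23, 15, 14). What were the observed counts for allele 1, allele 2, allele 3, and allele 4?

For a Dirichlet(α) prior with multinomial counts c, the posterior is Dirichlet(α + c) componentwise.
Counts are posterior − prior componentwise: 2−1=1, 23−4=19, 15−1=14, 14−10=4.

counts (1, 19, 14, 4)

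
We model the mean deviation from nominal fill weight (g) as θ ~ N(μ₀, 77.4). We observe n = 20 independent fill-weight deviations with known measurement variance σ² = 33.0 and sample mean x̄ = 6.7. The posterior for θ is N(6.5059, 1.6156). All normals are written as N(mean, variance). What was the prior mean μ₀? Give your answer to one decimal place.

The posterior mean is a precision-weighted average: μ_n = (τ₀μ₀ + τ_data·x̄)/(τ₀+τ_data), with τ₀=1/σ₀² and τ_data=n/σ².
Here τ₀ = 1/77.4 = 0.012920 and τ_data = 20/33.0 = 0.606061, so τ_n = 0.618981.
Rearranging for μ₀: μ₀ = (μ_n·τ_n − τ_data·x̄)/τ₀ = (6.5059·0.618981 − 0.606061·6.7) / 0.012920 = -0.033580/0.012920 ≈ -2.6.

μ₀ = -2.6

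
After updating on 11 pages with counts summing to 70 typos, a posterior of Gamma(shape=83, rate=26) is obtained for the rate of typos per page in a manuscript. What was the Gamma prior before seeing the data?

Gamma(shape=13, rate=15)

A Gamma(α, β) prior (rate parametrization) on a Poisson rate with n observations summing to S gives posterior Gamma(α+S, β+n).
So α = 83 − 70 = 13 and β = 26 − 11 = 15.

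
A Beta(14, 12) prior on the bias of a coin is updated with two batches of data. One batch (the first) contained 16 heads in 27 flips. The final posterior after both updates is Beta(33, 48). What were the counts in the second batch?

Because Beta–binomial updating is additive in the counts, the combined data contributed (α_post−α_prior, β_post−β_prior) successes and failures.
Total across both batches: 33−14=19 heads, 48−12=36 tails.
Subtract the first batch: 19−16=3 heads and 36−11=25 tails.

3 heads and 25 tails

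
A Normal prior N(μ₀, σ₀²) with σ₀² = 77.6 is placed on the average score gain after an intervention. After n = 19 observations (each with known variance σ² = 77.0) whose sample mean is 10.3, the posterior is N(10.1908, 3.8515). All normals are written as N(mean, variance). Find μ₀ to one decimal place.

With known observation variance, the Normal–Normal posterior has precision τ_n = τ₀ + n/σ² and mean μ_n = (τ₀μ₀ + (n/σ²)x̄)/τ_n.
Here τ₀ = 1/77.6 = 0.012887 and τ_data = 19/77.0 = 0.246753, so τ_n = 0.259640.
Rearranging for μ₀: μ₀ = (μ_n·τ_n − τ_data·x̄)/τ₀ = (10.1908·0.259640 − 0.246753·10.3) / 0.012887 = 0.104383/0.012887 ≈ 8.1.

μ₀ = 8.1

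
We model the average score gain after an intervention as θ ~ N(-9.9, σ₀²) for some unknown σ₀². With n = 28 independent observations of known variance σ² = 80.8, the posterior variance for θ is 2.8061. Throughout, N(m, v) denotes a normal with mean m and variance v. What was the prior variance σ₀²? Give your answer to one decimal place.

σ₀² = 101.7

Posterior precision equals prior precision plus data precision: 1/σ_n² = 1/σ₀² + n/σ².
So 1/σ₀² = 1/2.8061 − 28/80.8 = 0.356366 − 0.346535 = 0.009831.
Hence σ₀² = 1/0.009831 ≈ 101.7.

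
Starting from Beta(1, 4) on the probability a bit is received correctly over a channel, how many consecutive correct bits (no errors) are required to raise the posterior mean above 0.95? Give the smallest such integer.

After k correct bits and 0 errors the posterior is Beta(1+k, 4), with mean (1+k)/(1+4+k).
Set (1+k)/(5+k) > 0.95 and solve: k > (0.95·5 − 1)/(1 − 0.95) = 75.000.
The smallest integer exceeding 75.000 is 76, and checking k=76: (77)/(81) = 0.9506 > 0.95.

k = 76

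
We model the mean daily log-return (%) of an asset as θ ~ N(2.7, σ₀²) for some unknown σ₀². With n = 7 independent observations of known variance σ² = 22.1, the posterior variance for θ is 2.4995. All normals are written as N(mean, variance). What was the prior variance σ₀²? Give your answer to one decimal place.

σ₀² = 12.0

For the Normal–Normal model with known σ², precisions add: τ_n = τ₀ + n/σ².
So 1/σ₀² = 1/2.4995 − 7/22.1 = 0.400080 − 0.316742 = 0.083338.
Hence σ₀² = 1/0.083338 ≈ 12.0.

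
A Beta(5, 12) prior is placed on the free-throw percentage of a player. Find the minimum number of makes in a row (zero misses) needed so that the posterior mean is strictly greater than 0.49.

After k makes and 0 misses the posterior is Beta(5+k, 12), with mean (5+k)/(5+12+k).
Set (5+k)/(17+k) > 0.49 and solve: k > (0.49·17 − 5)/(1 − 0.49) = 6.529.
The smallest integer exceeding 6.529 is 7.

k = 7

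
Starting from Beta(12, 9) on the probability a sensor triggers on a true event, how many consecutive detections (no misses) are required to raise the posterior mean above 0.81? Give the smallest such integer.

After k detections and 0 misses the posterior is Beta(12+k, 9), with mean (12+k)/(12+9+k).
Set (12+k)/(21+k) > 0.81 and solve: k > (0.81·21 − 12)/(1 − 0.81) = 26.368.
The smallest integer exceeding 26.368 is 27.

k = 27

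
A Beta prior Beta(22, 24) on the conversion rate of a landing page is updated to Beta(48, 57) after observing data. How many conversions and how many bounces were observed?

A Beta(α, β) prior with s successes and f failures in binomial data gives a Beta(α+s, β+f) posterior.
So s = 48 − 22 = 26 and f = 57 − 24 = 33.

26 conversions and 33 bounces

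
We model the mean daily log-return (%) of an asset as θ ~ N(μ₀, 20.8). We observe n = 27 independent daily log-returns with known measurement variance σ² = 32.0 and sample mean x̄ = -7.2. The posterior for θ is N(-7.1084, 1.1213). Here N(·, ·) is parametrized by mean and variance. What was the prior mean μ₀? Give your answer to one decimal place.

μ₀ = -5.5

With known observation variance, the Normal–Normal posterior has precision τ_n = τ₀ + n/σ² and mean μ_n = (τ₀μ₀ + (n/σ²)x̄)/τ_n.
Here τ₀ = 1/20.8 = 0.048077 and τ_data = 27/32.0 = 0.843750, so τ_n = 0.891827.
Rearranging for μ₀: μ₀ = (μ_n·τ_n − τ_data·x̄)/τ₀ = (-7.1084·0.891827 − 0.843750·-7.2) / 0.048077 = -0.264463/0.048077 ≈ -5.5.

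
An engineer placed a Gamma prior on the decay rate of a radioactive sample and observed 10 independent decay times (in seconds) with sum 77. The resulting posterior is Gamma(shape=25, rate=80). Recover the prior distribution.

For an exponential likelihood with a Gamma(α, β) prior on the rate, n observations with total T give posterior Gamma(α+n, β+T).
So α = 25 − 10 = 15 and β = 80 − 77 = 3.

Gamma(shape=15, rate=3)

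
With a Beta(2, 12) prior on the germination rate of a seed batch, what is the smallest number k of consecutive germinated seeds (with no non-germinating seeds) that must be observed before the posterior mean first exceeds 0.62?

After k germinated seeds and 0 non-germinating seeds the posterior is Beta(2+k, 12), with mean (2+k)/(2+12+k).
Set (2+k)/(14+k) > 0.62 and solve: k > (0.62·14 − 2)/(1 − 0.62) = 17.579.
The smallest integer exceeding 17.579 is 18.

k = 18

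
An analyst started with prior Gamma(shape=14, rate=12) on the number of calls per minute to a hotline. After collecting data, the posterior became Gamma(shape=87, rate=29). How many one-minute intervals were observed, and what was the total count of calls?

Gamma–Poisson conjugacy: posterior shape = α + Σxᵢ, posterior rate = β + n.
Matching: Σxᵢ = 87 − 14 = 73 and n = 29 − 12 = 17.

n = 17 one-minute intervals with total 73 calls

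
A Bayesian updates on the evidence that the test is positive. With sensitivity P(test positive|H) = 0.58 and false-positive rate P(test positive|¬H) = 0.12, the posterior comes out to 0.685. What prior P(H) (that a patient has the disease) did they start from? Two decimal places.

Bayes' rule in odds form gives O(H|E) = O(H)·[P(E|H)/P(E|¬H)], hence O(H) = O(H|E)/LR.
Posterior odds = 0.685/(1−0.685) = 2.1746. LR = 0.58/0.12 = 4.8333.
Prior odds = 2.1746/4.8333 = 0.4499, so P(H) = 0.4499/(1+0.4499) ≈ 0.31.

P(H) = 0.31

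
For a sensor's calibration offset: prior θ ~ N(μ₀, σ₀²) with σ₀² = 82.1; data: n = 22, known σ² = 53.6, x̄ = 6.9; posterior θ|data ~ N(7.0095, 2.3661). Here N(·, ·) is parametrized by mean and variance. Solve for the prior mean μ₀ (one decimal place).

With known observation variance, the Normal–Normal posterior has precision τ_n = τ₀ + n/σ² and mean μ_n = (τ₀μ₀ + (n/σ²)x̄)/τ_n.
Here τ₀ = 1/82.1 = 0.012180 and τ_data = 22/53.6 = 0.410448, so τ_n = 0.422628.
Rearranging for μ₀: μ₀ = (μ_n·τ_n − τ_data·x̄)/τ₀ = (7.0095·0.422628 − 0.410448·6.9) / 0.012180 = 0.130320/0.012180 ≈ 10.7.

μ₀ = 10.7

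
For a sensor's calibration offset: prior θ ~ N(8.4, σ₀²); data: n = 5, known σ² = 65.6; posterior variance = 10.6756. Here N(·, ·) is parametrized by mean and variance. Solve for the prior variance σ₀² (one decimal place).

σ₀² = 57.3

Posterior precision equals prior precision plus data precision: 1/σ_n² = 1/σ₀² + n/σ².
So 1/σ₀² = 1/10.6756 − 5/65.6 = 0.093672 − 0.076220 = 0.017452.
Hence σ₀² = 1/0.017452 ≈ 57.3.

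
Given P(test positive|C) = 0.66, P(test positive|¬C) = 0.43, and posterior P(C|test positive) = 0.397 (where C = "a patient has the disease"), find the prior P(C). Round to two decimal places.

P(C) = 0.30

In odds form, posterior odds = prior odds × likelihood ratio, so prior odds = posterior odds ÷ LR.
Posterior odds = 0.397/(1−0.397) = 0.6584. LR = 0.66/0.43 = 1.5349.
Prior odds = 0.6584/1.5349 = 0.4290, so P(C) = 0.4290/(1+0.4290) ≈ 0.30.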